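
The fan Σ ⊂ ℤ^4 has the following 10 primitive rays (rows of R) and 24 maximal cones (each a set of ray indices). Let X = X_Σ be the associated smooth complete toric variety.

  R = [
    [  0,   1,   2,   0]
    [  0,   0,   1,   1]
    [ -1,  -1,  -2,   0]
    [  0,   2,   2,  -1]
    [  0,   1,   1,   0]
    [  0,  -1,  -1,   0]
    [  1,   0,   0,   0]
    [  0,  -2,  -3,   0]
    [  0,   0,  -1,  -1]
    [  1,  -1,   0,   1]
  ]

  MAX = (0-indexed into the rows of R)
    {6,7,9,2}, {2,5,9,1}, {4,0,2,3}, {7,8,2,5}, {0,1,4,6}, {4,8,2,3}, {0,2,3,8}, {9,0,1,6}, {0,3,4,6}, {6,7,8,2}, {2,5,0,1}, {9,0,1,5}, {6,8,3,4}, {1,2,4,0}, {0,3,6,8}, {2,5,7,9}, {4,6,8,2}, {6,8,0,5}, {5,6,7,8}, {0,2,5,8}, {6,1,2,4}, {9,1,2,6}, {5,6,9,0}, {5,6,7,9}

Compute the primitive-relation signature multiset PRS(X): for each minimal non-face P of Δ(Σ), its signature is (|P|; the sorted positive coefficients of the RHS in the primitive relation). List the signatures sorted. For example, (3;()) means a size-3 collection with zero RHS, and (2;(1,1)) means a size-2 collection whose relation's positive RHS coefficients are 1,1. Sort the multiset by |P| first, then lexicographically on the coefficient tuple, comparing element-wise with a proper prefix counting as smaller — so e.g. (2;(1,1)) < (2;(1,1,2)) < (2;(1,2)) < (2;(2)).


Σ has 17 primitive collections:

  P = {1,8}:  v_{1} + v_{8} = 0 ; sig = (2;())
  P = {4,5}:  v_{4} + v_{5} = 0 ; sig = (2;())
  P = {0,7}:  v_{0} + v_{7} = v_{5} ; sig = (2;(1))
  P = {3,7}:  v_{3} + v_{7} = v_{8} ; sig = (2;(1))
  P = {1,3}:  v_{1} + v_{3} = v_{0} + v_{4} ; sig = (2;(1,1))
  P = {1,7}:  v_{1} + v_{7} = v_{2} + v_{9} ; sig = (2;(1,1))
  P = {3,5}:  v_{3} + v_{5} = v_{0} + v_{8} ; sig = (2;(1,1))
  P = {3,9}:  v_{3} + v_{9} = v_{0} + v_{6} ; sig = (2;(1,1))
  P = {4,7}:  v_{4} + v_{7} = v_{2} + v_{6} ; sig = (2;(1,1))
  P = {4,9}:  v_{4} + v_{9} = v_{1} + v_{6} ; sig = (2;(1,1))
  P = {8,9}:  v_{8} + v_{9} = v_{5} + v_{6} ; sig = (2;(1,1))
  P = {0,2,6}:  v_{0} + v_{2} + v_{6} = 0 ; sig = (3;())
  P = {0,4,8}:  v_{0} + v_{4} + v_{8} = v_{3} ; sig = (3;(1))
  P = {1,5,6}:  v_{1} + v_{5} + v_{6} = v_{9} ; sig = (3;(1))
  P = {2,5,6}:  v_{2} + v_{5} + v_{6} = v_{7} ; sig = (3;(1))
  P = {0,2,9}:  v_{0} + v_{2} + v_{9} = v_{1} + v_{5} ; sig = (3;(1,1))
  P = {2,3,6}:  v_{2} + v_{3} + v_{6} = v_{4} + v_{8} ; sig = (3;(1,1))

so the primitive-relation signature multiset is
    (2;())
    (2;())
    (2;(1))
    (2;(1))
    (2;(1,1))
    (2;(1,1))
    (2;(1,1))
    (2;(1,1))
    (2;(1,1))
    (2;(1,1))
    (2;(1,1))
    (3;())
    (3;(1))
    (3;(1))
    (3;(1))
    (3;(1,1))
    (3;(1,1))


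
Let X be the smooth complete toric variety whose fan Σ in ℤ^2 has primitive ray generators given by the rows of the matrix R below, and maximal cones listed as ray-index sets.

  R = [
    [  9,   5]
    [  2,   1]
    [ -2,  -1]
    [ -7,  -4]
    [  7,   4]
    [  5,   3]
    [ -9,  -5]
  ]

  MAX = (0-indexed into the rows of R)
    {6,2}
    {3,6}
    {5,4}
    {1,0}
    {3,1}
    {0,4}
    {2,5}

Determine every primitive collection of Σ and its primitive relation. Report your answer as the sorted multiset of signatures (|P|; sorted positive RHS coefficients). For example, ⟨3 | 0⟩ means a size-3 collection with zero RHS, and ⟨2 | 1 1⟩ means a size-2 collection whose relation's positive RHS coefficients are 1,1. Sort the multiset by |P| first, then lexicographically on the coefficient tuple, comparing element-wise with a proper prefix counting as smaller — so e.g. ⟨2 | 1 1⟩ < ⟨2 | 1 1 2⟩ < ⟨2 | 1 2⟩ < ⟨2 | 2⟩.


Σ has 14 primitive collections:

  {0,6}:  v_{0} + v_{6} = 0  →  sig = ⟨2 | 0⟩
  {1,2}:  v_{1} + v_{2} = 0  →  sig = ⟨2 | 0⟩
  {3,4}:  v_{3} + v_{4} = 0  →  sig = ⟨2 | 0⟩
  {0,2}:  v_{0} + v_{2} = v_{4}  →  sig = ⟨2 | 1⟩
  {0,3}:  v_{0} + v_{3} = v_{1}  →  sig = ⟨2 | 1⟩
  {1,4}:  v_{1} + v_{4} = v_{0}  →  sig = ⟨2 | 1⟩
  {1,5}:  v_{1} + v_{5} = v_{4}  →  sig = ⟨2 | 1⟩
  {1,6}:  v_{1} + v_{6} = v_{3}  →  sig = ⟨2 | 1⟩
  {2,3}:  v_{2} + v_{3} = v_{6}  →  sig = ⟨2 | 1⟩
  {2,4}:  v_{2} + v_{4} = v_{5}  →  sig = ⟨2 | 1⟩
  {3,5}:  v_{3} + v_{5} = v_{2}  →  sig = ⟨2 | 1⟩
  {4,6}:  v_{4} + v_{6} = v_{2}  →  sig = ⟨2 | 1⟩
  {0,5}:  v_{0} + v_{5} = 2·v_{4}  →  sig = ⟨2 | 2⟩
  {5,6}:  v_{5} + v_{6} = 2·v_{2}  →  sig = ⟨2 | 2⟩

Hence PRS(X_Σ) =
{ ⟨2 | 0⟩ ×3,  ⟨2 | 1⟩ ×9,  ⟨2 | 2⟩ ×2 }


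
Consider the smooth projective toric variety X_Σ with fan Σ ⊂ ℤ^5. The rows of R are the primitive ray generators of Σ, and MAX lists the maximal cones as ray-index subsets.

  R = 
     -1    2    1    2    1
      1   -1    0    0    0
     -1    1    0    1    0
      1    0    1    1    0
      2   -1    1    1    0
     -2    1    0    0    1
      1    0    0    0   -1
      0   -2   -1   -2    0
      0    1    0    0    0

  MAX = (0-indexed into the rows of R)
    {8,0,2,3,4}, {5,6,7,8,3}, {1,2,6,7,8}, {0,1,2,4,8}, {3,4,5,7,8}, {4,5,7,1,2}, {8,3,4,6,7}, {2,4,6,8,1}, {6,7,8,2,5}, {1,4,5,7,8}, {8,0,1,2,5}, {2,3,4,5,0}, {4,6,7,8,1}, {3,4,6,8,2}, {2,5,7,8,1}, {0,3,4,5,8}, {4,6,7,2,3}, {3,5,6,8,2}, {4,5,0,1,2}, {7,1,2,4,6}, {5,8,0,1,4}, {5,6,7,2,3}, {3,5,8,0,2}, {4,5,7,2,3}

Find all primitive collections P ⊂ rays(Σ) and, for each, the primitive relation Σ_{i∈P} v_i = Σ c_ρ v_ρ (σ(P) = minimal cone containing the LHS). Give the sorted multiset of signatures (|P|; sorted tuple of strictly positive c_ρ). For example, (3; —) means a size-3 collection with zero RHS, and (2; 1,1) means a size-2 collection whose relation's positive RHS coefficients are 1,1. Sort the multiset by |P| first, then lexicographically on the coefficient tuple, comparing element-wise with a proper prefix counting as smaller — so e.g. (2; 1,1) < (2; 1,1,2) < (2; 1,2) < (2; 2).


Minimal non-faces — 8 found among 9 rays, 24 max cones:

  P={1,3}:  v_{1} + v_{3} = v_{4} — sig = (2; 1)
  P={0,7}:  v_{0} + v_{7} = v_{1} + v_{5} — sig = (2; 1,1)
  P={0,6}:  v_{0} + v_{6} = v_{2} + v_{3} + v_{8} — sig = (2; 1,1,1)
  P={1,5,6}:  v_{1} + v_{5} + v_{6} = 0 — sig = (3; —)
  P={4,5,6}:  v_{4} + v_{5} + v_{6} = v_{3} — sig = (3; 1)
  P={2,3,7,8}:  v_{2} + v_{3} + v_{7} + v_{8} = 0 — sig = (4; —)
  P={2,4,5,8}:  v_{2} + v_{4} + v_{5} + v_{8} = v_{0} — sig = (4; 1)
  P={2,4,7,8}:  v_{2} + v_{4} + v_{7} + v_{8} = v_{1} — sig = (4; 1)

Signatures (|P|; sorted positive RHS coefficients), sorted:
    (2; 1)
    (2; 1,1)
    (2; 1,1,1)
    (3; —)
    (3; 1)
    (4; —)
    (4; 1)
    (4; 1)


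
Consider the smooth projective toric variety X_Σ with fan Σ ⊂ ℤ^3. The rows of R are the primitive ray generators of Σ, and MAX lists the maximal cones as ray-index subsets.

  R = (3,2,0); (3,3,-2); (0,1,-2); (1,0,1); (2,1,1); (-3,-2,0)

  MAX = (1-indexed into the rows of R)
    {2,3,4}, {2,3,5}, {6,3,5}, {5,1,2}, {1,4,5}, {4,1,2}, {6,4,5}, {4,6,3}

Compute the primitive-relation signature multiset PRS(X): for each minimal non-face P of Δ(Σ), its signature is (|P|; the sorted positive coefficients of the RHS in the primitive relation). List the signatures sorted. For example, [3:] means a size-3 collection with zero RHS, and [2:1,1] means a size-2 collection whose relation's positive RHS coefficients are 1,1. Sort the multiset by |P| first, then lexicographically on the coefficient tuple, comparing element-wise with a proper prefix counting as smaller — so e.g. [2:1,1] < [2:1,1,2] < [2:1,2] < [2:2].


The 5 primitive collections of Σ (r=6, n=3):

  P={1,6}:  v_{1} + v_{6} = 0  so sig = [2:]
  P={1,3}:  v_{1} + v_{3} = v_{2}  so sig = [2:1]
  P={2,6}:  v_{2} + v_{6} = v_{3}  so sig = [2:1]
  P={3,4,5}:  v_{3} + v_{4} + v_{5} = v_{1}  so sig = [3:1]
  P={2,4,5}:  v_{2} + v_{4} + v_{5} = 2·v_{1}  so sig = [3:2]

Sorted signature multiset PRS(X):
{ [2:],  [2:1] ×2,  [3:1],  [3:2] }


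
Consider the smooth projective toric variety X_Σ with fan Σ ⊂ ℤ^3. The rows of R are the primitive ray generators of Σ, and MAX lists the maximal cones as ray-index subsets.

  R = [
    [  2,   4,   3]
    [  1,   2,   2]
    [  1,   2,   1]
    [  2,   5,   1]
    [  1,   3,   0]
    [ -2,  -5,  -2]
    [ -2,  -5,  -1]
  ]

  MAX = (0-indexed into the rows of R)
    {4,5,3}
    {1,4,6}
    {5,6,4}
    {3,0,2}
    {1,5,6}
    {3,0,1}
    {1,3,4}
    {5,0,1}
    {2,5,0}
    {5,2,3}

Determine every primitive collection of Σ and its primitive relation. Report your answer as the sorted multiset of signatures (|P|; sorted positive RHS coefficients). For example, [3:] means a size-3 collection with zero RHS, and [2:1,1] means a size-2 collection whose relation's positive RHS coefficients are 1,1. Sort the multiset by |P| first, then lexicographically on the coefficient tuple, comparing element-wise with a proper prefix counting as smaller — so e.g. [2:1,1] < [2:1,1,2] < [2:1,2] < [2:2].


9 minimal non-faces of Δ(Σ) (on 7 rays):

  {3,6}:  v_{3} + v_{6} = 0  so sig = [2:]
  {1,2}:  v_{1} + v_{2} = v_{0}  so sig = [2:1]
  {2,4}:  v_{2} + v_{4} = v_{3}  so sig = [2:1]
  {0,4}:  v_{0} + v_{4} = v_{1} + v_{3}  so sig = [2:1,1]
  {2,6}:  v_{2} + v_{6} = v_{1} + v_{5}  so sig = [2:1,1]
  {0,6}:  v_{0} + v_{6} = 2·v_{1} + v_{5}  so sig = [2:1,2]
  {1,4,5}:  v_{1} + v_{4} + v_{5} = 0  so sig = [3:]
  {1,3,5}:  v_{1} + v_{3} + v_{5} = v_{2}  so sig = [3:1]
  {0,3,5}:  v_{0} + v_{3} + v_{5} = 2·v_{2}  so sig = [3:2]

Sorted signature multiset PRS(X):
[[2:], [2:1], [2:1], [2:1,1], [2:1,1], [2:1,2], [3:], [3:1], [3:2]]


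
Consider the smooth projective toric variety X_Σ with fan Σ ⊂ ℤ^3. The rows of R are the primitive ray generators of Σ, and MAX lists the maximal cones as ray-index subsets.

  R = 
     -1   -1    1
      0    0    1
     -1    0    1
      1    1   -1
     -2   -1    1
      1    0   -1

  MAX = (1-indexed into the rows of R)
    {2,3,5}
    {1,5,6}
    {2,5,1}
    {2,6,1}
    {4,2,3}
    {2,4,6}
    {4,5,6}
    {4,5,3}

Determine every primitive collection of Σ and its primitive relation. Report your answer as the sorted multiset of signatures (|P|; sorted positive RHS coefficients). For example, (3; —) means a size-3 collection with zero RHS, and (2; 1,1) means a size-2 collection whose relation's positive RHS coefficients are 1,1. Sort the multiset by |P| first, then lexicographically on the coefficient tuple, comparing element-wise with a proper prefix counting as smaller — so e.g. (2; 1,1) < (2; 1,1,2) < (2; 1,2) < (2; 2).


|primitive collections| = 5. Relations:

  P = {1,4}:  v_{1} + v_{4} = 0  so sig = (2; —)
  P = {3,6}:  v_{3} + v_{6} = 0  so sig = (2; —)
  P = {1,3}:  v_{1} + v_{3} = v_{2} + v_{5}  so sig = (2; 1,1)
  P = {2,4,5}:  v_{2} + v_{4} + v_{5} = v_{3}  so sig = (3; 1)
  P = {2,5,6}:  v_{2} + v_{5} + v_{6} = v_{1}  so sig = (3; 1)

Hence PRS(X_Σ) =
[(2; —), (2; —), (2; 1,1), (3; 1), (3; 1)]


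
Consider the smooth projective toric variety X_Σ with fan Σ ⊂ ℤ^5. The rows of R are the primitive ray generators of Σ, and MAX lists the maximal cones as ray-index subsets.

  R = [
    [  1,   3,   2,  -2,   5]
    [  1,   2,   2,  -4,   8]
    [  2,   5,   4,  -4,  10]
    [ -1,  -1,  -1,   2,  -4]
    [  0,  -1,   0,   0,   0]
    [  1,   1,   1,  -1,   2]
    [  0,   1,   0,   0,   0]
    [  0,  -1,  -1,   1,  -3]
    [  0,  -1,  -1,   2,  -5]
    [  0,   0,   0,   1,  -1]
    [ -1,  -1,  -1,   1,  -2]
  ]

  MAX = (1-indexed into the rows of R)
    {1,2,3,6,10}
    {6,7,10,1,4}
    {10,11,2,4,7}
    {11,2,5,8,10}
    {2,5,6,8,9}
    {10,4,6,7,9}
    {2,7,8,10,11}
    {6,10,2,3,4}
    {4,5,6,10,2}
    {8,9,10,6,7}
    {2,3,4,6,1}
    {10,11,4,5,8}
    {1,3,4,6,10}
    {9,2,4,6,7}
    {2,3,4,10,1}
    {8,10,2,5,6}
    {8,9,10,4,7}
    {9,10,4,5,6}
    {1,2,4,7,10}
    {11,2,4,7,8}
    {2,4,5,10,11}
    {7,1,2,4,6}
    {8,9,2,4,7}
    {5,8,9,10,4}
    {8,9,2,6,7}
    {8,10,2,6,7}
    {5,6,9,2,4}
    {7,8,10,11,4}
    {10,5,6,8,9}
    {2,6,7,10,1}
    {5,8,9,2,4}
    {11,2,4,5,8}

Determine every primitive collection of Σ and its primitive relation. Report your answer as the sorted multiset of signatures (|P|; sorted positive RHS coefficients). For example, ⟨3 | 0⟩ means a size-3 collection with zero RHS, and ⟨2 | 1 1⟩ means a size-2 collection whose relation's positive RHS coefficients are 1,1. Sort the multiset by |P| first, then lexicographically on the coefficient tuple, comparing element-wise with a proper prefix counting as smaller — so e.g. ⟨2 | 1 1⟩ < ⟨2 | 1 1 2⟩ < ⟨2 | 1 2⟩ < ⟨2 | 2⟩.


17 collections generate NE(X_Σ); each relation:

  P={5,7}:  v_{5} + v_{7} = 0 — sig = ⟨2 | 0⟩
  P={6,11}:  v_{6} + v_{11} = 0 — sig = ⟨2 | 0⟩
  P={1,8}:  v_{1} + v_{8} = v_{6} + v_{7} — sig = ⟨2 | 1 1⟩
  P={3,8}:  v_{3} + v_{8} = v_{1} + v_{6} — sig = ⟨2 | 1 1⟩
  P={9,11}:  v_{9} + v_{11} = v_{4} + v_{8} — sig = ⟨2 | 1 1⟩
  P={1,5}:  v_{1} + v_{5} = v_{2} + v_{4} + v_{6} + v_{10} — sig = ⟨2 | 1 1 1 1⟩
  P={1,11}:  v_{1} + v_{11} = v_{2} + v_{4} + v_{7} + v_{10} — sig = ⟨2 | 1 1 1 1⟩
  P={3,11}:  v_{3} + v_{11} = v_{1} + v_{2} + v_{4} + v_{10} — sig = ⟨2 | 1 1 1 1⟩
  P={1,9}:  v_{1} + v_{9} = v_{4} + 2·v_{6} + v_{7} — sig = ⟨2 | 1 1 2⟩
  P={3,9}:  v_{3} + v_{9} = v_{1} + v_{4} + 2·v_{6} — sig = ⟨2 | 1 1 2⟩
  P={3,7}:  v_{3} + v_{7} = 2·v_{1} — sig = ⟨2 | 2⟩
  P={3,5}:  v_{3} + v_{5} = 2·v_{2} + 2·v_{4} + 2·v_{6} + 2·v_{10} — sig = ⟨2 | 2 2 2 2⟩
  P={2,9,10}:  v_{2} + v_{9} + v_{10} = v_{6} — sig = ⟨3 | 1⟩
  P={4,6,8}:  v_{4} + v_{6} + v_{8} = v_{9} — sig = ⟨3 | 1⟩
  P={2,4,8,10}:  v_{2} + v_{4} + v_{8} + v_{10} = 0 — sig = ⟨4 | 0⟩
  P={1,2,4,6,10}:  v_{1} + v_{2} + v_{4} + v_{6} + v_{10} = v_{3} — sig = ⟨5 | 1⟩
  P={2,4,6,7,10}:  v_{2} + v_{4} + v_{6} + v_{7} + v_{10} = v_{1} — sig = ⟨5 | 1⟩

so the primitive-relation signature multiset is
{ ⟨2 | 0⟩ ×2,  ⟨2 | 1 1⟩ ×3,  ⟨2 | 1 1 1 1⟩ ×3,  ⟨2 | 1 1 2⟩ ×2,  ⟨2 | 2⟩,  ⟨2 | 2 2 2 2⟩,  ⟨3 | 1⟩ ×2,  ⟨4 | 0⟩,  ⟨5 | 1⟩ ×2 }


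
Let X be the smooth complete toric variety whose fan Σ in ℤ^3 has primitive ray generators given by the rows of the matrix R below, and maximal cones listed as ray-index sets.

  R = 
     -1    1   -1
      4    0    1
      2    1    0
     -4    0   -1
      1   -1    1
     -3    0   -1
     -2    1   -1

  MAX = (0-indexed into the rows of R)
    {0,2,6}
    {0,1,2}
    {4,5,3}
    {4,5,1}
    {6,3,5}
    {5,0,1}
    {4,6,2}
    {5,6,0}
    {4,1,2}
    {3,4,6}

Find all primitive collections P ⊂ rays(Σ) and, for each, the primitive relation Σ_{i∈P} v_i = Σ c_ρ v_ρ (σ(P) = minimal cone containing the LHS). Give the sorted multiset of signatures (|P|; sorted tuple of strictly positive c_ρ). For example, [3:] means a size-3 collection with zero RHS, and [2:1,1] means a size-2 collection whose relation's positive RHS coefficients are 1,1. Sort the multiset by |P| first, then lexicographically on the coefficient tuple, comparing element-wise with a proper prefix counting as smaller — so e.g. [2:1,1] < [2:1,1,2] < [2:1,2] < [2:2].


Primitive collections (7):

  {0,4}:  v_{0} + v_{4} = 0  so sig = [2:]
  {1,3}:  v_{1} + v_{3} = 0  so sig = [2:]
  {1,6}:  v_{1} + v_{6} = v_{2}  so sig = [2:1]
  {2,3}:  v_{2} + v_{3} = v_{6}  so sig = [2:1]
  {2,5}:  v_{2} + v_{5} = v_{0}  so sig = [2:1]
  {0,3}:  v_{0} + v_{3} = v_{5} + v_{6}  so sig = [2:1,1]
  {4,5,6}:  v_{4} + v_{5} + v_{6} = v_{3}  so sig = [3:1]

so the primitive-relation signature multiset is
    [2:]
    [2:]
    [2:1]
    [2:1]
    [2:1]
    [2:1,1]
    [3:1]


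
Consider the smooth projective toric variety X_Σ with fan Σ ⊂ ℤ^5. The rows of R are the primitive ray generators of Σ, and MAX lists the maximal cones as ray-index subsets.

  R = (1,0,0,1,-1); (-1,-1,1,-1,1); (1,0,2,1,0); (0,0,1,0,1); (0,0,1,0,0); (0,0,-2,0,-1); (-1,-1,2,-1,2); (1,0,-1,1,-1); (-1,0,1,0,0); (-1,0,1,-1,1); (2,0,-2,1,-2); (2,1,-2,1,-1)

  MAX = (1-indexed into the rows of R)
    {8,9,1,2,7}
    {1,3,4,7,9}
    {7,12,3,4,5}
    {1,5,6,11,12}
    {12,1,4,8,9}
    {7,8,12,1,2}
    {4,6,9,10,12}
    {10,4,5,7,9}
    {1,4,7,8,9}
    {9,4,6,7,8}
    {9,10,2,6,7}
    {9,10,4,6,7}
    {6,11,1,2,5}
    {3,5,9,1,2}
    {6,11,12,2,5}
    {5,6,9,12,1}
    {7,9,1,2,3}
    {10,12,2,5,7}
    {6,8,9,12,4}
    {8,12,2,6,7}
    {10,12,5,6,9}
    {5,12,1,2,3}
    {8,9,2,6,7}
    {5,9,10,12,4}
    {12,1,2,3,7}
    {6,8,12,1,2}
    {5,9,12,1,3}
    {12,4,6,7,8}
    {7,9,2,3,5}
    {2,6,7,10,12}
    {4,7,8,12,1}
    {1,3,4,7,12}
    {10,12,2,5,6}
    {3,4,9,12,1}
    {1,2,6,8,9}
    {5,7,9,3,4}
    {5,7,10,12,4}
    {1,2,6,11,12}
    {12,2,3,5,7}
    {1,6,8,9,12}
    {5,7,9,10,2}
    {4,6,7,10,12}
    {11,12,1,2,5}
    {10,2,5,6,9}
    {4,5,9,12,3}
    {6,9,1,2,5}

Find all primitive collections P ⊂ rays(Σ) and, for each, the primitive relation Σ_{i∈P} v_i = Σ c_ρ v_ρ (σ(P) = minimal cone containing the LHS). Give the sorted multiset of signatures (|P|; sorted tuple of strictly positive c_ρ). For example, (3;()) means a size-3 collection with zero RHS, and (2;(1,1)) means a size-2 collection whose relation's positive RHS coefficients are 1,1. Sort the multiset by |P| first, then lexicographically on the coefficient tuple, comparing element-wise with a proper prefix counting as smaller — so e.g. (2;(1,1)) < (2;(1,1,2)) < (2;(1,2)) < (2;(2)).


22 minimal non-faces of Δ(Σ) (on 12 rays):

  P={8,10}:  v_{8} + v_{10} = 0  ⟹  sig = (2;())
  P={1,10}:  v_{1} + v_{10} = v_{5}  ⟹  sig = (2;(1))
  P={2,4}:  v_{2} + v_{4} = v_{7}  ⟹  sig = (2;(1))
  P={3,6}:  v_{3} + v_{6} = v_{1}  ⟹  sig = (2;(1))
  P={5,8}:  v_{5} + v_{8} = v_{1}  ⟹  sig = (2;(1))
  P={4,11}:  v_{4} + v_{11} = v_{1} + v_{2} + v_{12}  ⟹  sig = (2;(1,1,1))
  P={9,11}:  v_{9} + v_{11} = v_{1} + v_{5} + v_{6}  ⟹  sig = (2;(1,1,1))
  P={3,11}:  v_{3} + v_{11} = 2·v_{1} + v_{2} + v_{5} + v_{12}  ⟹  sig = (2;(1,1,1,2))
  P={8,11}:  v_{8} + v_{11} = 2·v_{1} + v_{2} + v_{6} + v_{12}  ⟹  sig = (2;(1,1,1,2))
  P={10,11}:  v_{10} + v_{11} = v_{2} + 2·v_{5} + v_{6} + v_{12}  ⟹  sig = (2;(1,1,1,2))
  P={7,11}:  v_{7} + v_{11} = v_{1} + 2·v_{2} + v_{12}  ⟹  sig = (2;(1,1,2))
  P={3,8}:  v_{3} + v_{8} = 2·v_{1} + v_{4}  ⟹  sig = (2;(1,2))
  P={3,10}:  v_{3} + v_{10} = v_{4} + 2·v_{5}  ⟹  sig = (2;(1,2))
  P={2,9,12}:  v_{2} + v_{9} + v_{12} = 0  ⟹  sig = (3;())
  P={4,5,6}:  v_{4} + v_{5} + v_{6} = 0  ⟹  sig = (3;())
  P={1,4,5}:  v_{1} + v_{4} + v_{5} = v_{3}  ⟹  sig = (3;(1))
  P={1,4,6}:  v_{1} + v_{4} + v_{6} = v_{8}  ⟹  sig = (3;(1))
  P={5,6,7}:  v_{5} + v_{6} + v_{7} = v_{2}  ⟹  sig = (3;(1))
  P={7,9,12}:  v_{7} + v_{9} + v_{12} = v_{4}  ⟹  sig = (3;(1))
  P={1,5,7}:  v_{1} + v_{5} + v_{7} = v_{2} + v_{3}  ⟹  sig = (3;(1,1))
  P={1,6,7}:  v_{1} + v_{6} + v_{7} = v_{2} + v_{8}  ⟹  sig = (3;(1,1))
  P={1,2,5,6,12}:  v_{1} + v_{2} + v_{5} + v_{6} + v_{12} = v_{11}  ⟹  sig = (5;(1))

Hence PRS(X_Σ) =
[(2;()), (2;(1)), (2;(1)), (2;(1)), (2;(1)), (2;(1,1,1)), (2;(1,1,1)), (2;(1,1,1,2)), (2;(1,1,1,2)), (2;(1,1,1,2)), (2;(1,1,2)), (2;(1,2)), (2;(1,2)), (3;()), (3;()), (3;(1)), (3;(1)), (3;(1)), (3;(1)), (3;(1,1)), (3;(1,1)), (5;(1))]


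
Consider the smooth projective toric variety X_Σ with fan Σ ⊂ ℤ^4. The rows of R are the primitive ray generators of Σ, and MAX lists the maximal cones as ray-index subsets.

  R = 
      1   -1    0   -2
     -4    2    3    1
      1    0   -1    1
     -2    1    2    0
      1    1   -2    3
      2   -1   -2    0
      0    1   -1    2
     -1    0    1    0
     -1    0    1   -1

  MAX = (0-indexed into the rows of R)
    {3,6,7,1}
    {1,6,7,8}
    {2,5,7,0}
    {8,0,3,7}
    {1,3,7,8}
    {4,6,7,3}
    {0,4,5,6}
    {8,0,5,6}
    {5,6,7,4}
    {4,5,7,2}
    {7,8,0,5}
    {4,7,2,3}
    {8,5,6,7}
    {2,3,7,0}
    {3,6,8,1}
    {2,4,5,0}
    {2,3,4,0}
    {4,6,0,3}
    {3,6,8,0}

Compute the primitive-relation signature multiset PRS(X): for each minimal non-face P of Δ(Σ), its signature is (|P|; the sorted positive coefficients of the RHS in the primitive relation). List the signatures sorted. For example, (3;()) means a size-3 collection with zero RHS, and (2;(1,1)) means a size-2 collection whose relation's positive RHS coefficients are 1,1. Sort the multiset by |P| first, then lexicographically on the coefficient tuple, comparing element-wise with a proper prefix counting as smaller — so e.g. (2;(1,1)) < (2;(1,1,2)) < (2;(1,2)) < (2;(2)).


11 collections generate NE(X_Σ); each relation:

  P={2,8}:  v_{2} + v_{8} = 0  so sig = (2;())
  P={3,5}:  v_{3} + v_{5} = 0  so sig = (2;())
  P={2,6}:  v_{2} + v_{6} = v_{4}  so sig = (2;(1))
  P={4,8}:  v_{4} + v_{8} = v_{6}  so sig = (2;(1))
  P={0,1}:  v_{0} + v_{1} = v_{3} + v_{8}  so sig = (2;(1,1))
  P={1,2}:  v_{1} + v_{2} = v_{3} + v_{6} + v_{7}  so sig = (2;(1,1,1))
  P={1,5}:  v_{1} + v_{5} = v_{6} + v_{7} + v_{8}  so sig = (2;(1,1,1))
  P={1,4}:  v_{1} + v_{4} = v_{3} + 2·v_{6} + v_{7}  so sig = (2;(1,1,2))
  P={0,6,7}:  v_{0} + v_{6} + v_{7} = 0  so sig = (3;())
  P={0,4,7}:  v_{0} + v_{4} + v_{7} = v_{2}  so sig = (3;(1))
  P={3,6,7,8}:  v_{3} + v_{6} + v_{7} + v_{8} = v_{1}  so sig = (4;(1))

so the primitive-relation signature multiset is
    (2;())
    (2;())
    (2;(1))
    (2;(1))
    (2;(1,1))
    (2;(1,1,1))
    (2;(1,1,1))
    (2;(1,1,2))
    (3;())
    (3;(1))
    (4;(1))


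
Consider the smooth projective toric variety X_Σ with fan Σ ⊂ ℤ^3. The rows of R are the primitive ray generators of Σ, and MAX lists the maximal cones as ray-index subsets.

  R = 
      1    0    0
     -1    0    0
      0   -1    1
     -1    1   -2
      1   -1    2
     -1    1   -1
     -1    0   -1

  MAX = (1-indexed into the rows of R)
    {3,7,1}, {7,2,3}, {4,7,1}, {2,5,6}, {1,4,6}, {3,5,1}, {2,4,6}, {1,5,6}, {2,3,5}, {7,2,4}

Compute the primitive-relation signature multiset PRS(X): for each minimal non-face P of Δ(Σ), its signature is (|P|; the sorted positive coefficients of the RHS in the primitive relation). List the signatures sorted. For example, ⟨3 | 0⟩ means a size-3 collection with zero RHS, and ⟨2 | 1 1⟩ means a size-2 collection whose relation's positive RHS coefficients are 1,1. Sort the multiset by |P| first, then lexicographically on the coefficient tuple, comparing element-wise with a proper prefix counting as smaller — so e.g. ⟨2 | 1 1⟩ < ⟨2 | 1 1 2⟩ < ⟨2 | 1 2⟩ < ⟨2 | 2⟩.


6 minimal non-faces of Δ(Σ) (on 7 rays):

  P={1,2}:  v_{1} + v_{2} = 0 — sig = ⟨2 | 0⟩
  P={4,5}:  v_{4} + v_{5} = 0 — sig = ⟨2 | 0⟩
  P={3,4}:  v_{3} + v_{4} = v_{7} — sig = ⟨2 | 1⟩
  P={3,6}:  v_{3} + v_{6} = v_{2} — sig = ⟨2 | 1⟩
  P={5,7}:  v_{5} + v_{7} = v_{3} — sig = ⟨2 | 1⟩
  P={6,7}:  v_{6} + v_{7} = v_{2} + v_{4} — sig = ⟨2 | 1 1⟩

Sorted signature multiset PRS(X):
    ⟨2 | 0⟩
    ⟨2 | 0⟩
    ⟨2 | 1⟩
    ⟨2 | 1⟩
    ⟨2 | 1⟩
    ⟨2 | 1 1⟩


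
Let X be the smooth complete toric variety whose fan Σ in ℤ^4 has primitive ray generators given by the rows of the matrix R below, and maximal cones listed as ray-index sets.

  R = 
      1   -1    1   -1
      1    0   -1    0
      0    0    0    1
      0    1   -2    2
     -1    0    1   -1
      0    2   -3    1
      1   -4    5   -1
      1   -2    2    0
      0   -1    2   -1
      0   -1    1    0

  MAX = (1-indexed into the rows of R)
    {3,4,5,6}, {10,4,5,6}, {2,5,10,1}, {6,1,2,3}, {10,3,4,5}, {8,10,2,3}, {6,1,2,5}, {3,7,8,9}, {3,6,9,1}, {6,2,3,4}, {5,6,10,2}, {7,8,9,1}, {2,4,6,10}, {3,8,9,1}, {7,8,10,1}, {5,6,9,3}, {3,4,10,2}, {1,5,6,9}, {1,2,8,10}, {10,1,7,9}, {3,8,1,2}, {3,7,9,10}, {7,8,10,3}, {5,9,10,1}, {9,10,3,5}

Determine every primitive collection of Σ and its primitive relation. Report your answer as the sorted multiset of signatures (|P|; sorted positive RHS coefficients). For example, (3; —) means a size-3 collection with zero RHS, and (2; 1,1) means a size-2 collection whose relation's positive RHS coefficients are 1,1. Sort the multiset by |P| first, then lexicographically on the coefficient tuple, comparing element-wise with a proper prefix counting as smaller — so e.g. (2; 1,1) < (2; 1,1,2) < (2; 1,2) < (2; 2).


19 collections generate NE(X_Σ); each relation:

  P={2,9}:  v_{2} + v_{9} = v_{1} ; sig = (2; 1)
  P={4,9}:  v_{4} + v_{9} = v_{3} ; sig = (2; 1)
  P={6,7}:  v_{6} + v_{7} = v_{8} ; sig = (2; 1)
  P={1,4}:  v_{1} + v_{4} = v_{2} + v_{3} ; sig = (2; 1,1)
  P={5,8}:  v_{5} + v_{8} = v_{9} + v_{10} ; sig = (2; 1,1)
  P={6,8}:  v_{6} + v_{8} = v_{2} + v_{3} ; sig = (2; 1,1)
  P={2,7}:  v_{2} + v_{7} = v_{1} + v_{8} + v_{10} ; sig = (2; 1,1,1)
  P={4,7}:  v_{4} + v_{7} = v_{3} + v_{8} + v_{10} ; sig = (2; 1,1,1)
  P={4,8}:  v_{4} + v_{8} = v_{2} + 2·v_{3} + v_{10} ; sig = (2; 1,1,2)
  P={5,7}:  v_{5} + v_{7} = 2·v_{9} + 2·v_{10} ; sig = (2; 2,2)
  P={2,3,5}:  v_{2} + v_{3} + v_{5} = 0 ; sig = (3; —)
  P={6,9,10}:  v_{6} + v_{9} + v_{10} = 0 ; sig = (3; —)
  P={1,3,5}:  v_{1} + v_{3} + v_{5} = v_{9} ; sig = (3; 1)
  P={1,3,10}:  v_{1} + v_{3} + v_{10} = v_{8} ; sig = (3; 1)
  P={1,6,10}:  v_{1} + v_{6} + v_{10} = v_{2} ; sig = (3; 1)
  P={3,6,10}:  v_{3} + v_{6} + v_{10} = v_{4} ; sig = (3; 1)
  P={8,9,10}:  v_{8} + v_{9} + v_{10} = v_{7} ; sig = (3; 1)
  P={2,4,5}:  v_{2} + v_{4} + v_{5} = v_{6} + v_{10} ; sig = (3; 1,1)
  P={1,3,7}:  v_{1} + v_{3} + v_{7} = 2·v_{8} + v_{9} ; sig = (3; 1,2)

so the primitive-relation signature multiset is
    |P|=2: 10 collections, coeffs (1), (1), (1), (1,1), (1,1), (1,1), (1,1,1), (1,1,1), (1,1,2), (2,2)
    |P|=3: 9 collections, coeffs (), (), (1), (1), (1), (1), (1), (1,1), (1,2)


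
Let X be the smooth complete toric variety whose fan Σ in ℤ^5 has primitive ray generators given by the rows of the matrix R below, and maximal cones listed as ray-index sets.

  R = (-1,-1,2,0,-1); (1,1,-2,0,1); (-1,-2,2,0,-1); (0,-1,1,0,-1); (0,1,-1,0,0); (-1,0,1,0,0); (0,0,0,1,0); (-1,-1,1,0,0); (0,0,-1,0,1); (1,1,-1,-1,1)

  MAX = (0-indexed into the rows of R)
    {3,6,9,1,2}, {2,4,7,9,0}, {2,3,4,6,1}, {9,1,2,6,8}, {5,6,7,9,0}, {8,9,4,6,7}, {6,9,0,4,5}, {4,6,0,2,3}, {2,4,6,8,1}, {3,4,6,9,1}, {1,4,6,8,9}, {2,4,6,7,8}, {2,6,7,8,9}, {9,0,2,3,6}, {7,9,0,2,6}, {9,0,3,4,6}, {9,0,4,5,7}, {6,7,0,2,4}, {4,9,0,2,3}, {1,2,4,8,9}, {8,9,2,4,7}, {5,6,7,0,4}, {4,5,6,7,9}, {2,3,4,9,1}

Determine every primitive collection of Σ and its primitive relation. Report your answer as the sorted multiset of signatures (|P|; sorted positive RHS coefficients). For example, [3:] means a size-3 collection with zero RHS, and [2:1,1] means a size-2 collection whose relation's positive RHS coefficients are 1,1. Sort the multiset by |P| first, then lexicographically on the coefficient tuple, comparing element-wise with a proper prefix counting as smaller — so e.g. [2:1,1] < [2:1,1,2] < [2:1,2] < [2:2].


Σ has 11 primitive collections:

  {0,1}:  v_{0} + v_{1} = 0  so sig = [2:]
  {0,8}:  v_{0} + v_{8} = v_{7}  so sig = [2:1]
  {1,7}:  v_{1} + v_{7} = v_{8}  so sig = [2:1]
  {3,5}:  v_{3} + v_{5} = v_{0}  so sig = [2:1]
  {3,7}:  v_{3} + v_{7} = v_{2}  so sig = [2:1]
  {2,5}:  v_{2} + v_{5} = v_{0} + v_{7}  so sig = [2:1,1]
  {3,8}:  v_{3} + v_{8} = v_{1} + v_{2}  so sig = [2:1,1]
  {1,5}:  v_{1} + v_{5} = v_{4} + v_{6} + v_{7} + v_{9}  so sig = [2:1,1,1,1]
  {5,8}:  v_{5} + v_{8} = v_{4} + v_{6} + 2·v_{7} + v_{9}  so sig = [2:1,1,1,2]
  {2,4,6,9}:  v_{2} + v_{4} + v_{6} + v_{9} = 0  so sig = [4:]
  {0,4,6,7,9}:  v_{0} + v_{4} + v_{6} + v_{7} + v_{9} = v_{5}  so sig = [5:1]

Signatures (|P|; sorted positive RHS coefficients), sorted:
{ [2:],  [2:1] ×4,  [2:1,1] ×2,  [2:1,1,1,1],  [2:1,1,1,2],  [4:],  [5:1] }


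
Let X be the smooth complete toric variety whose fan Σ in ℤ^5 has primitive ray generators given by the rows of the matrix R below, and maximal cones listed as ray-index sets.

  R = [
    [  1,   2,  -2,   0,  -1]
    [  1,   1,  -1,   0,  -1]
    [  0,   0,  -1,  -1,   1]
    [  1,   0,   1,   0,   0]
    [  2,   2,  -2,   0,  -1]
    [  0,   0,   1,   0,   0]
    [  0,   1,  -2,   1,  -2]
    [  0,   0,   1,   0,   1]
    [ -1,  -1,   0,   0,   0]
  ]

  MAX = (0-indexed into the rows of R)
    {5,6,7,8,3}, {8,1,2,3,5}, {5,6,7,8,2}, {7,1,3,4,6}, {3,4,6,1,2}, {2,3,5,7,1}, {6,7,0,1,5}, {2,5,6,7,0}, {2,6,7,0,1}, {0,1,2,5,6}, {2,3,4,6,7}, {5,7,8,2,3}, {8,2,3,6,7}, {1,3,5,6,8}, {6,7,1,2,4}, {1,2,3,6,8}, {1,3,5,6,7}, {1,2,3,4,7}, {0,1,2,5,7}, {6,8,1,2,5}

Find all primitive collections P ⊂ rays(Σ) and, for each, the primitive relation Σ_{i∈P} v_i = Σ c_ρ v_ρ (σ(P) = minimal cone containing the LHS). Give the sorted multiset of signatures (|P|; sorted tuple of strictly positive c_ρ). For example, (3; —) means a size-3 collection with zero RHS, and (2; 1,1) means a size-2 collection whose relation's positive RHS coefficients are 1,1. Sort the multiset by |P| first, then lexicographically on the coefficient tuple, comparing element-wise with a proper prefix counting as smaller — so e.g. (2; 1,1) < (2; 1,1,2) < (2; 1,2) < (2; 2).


9 collections generate NE(X_Σ); each relation:

  P = {0,8}:  v_{0} + v_{8} = v_{2} + v_{5} + v_{6} ; sig = (2; 1,1,1)
  P = {4,8}:  v_{4} + v_{8} = v_{2} + v_{3} + v_{6} ; sig = (2; 1,1,1)
  P = {0,4}:  v_{0} + v_{4} = 3·v_{1} + v_{2} + v_{6} + 2·v_{7} ; sig = (2; 1,1,2,3)
  P = {0,3}:  v_{0} + v_{3} = 2·v_{1} + v_{7} ; sig = (2; 1,2)
  P = {4,5}:  v_{4} + v_{5} = 2·v_{1} + v_{7} ; sig = (2; 1,2)
  P = {1,7,8}:  v_{1} + v_{7} + v_{8} = 0 ; sig = (3; —)
  P = {2,3,5,6}:  v_{2} + v_{3} + v_{5} + v_{6} = v_{1} ; sig = (4; 1)
  P = {1,2,3,6,7}:  v_{1} + v_{2} + v_{3} + v_{6} + v_{7} = v_{4} ; sig = (5; 1)
  P = {1,2,5,6,7}:  v_{1} + v_{2} + v_{5} + v_{6} + v_{7} = v_{0} ; sig = (5; 1)

so the primitive-relation signature multiset is
[(2; 1,1,1), (2; 1,1,1), (2; 1,1,2,3), (2; 1,2), (2; 1,2), (3; —), (4; 1), (5; 1), (5; 1)]


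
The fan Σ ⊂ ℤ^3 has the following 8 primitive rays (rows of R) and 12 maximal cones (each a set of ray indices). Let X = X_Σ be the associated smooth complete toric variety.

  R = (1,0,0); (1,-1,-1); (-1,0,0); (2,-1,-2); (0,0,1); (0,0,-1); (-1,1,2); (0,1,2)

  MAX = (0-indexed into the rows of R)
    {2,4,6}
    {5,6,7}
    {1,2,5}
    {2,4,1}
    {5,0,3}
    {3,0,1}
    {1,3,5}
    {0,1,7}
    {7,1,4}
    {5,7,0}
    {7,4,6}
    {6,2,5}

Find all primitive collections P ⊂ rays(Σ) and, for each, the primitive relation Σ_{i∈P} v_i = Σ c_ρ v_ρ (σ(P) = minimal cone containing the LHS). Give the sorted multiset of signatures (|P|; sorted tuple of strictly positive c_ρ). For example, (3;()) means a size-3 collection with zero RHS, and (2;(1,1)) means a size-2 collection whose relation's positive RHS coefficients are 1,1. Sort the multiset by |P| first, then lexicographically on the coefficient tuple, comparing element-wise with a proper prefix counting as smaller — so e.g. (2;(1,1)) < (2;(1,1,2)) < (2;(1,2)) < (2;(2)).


Δ(Σ) — 8 vertices, 12 min non-faces:

  {0,2}:  v_{0} + v_{2} = 0 ; sig = (2;())
  {4,5}:  v_{4} + v_{5} = 0 ; sig = (2;())
  {0,6}:  v_{0} + v_{6} = v_{7} ; sig = (2;(1))
  {1,6}:  v_{1} + v_{6} = v_{4} ; sig = (2;(1))
  {2,7}:  v_{2} + v_{7} = v_{6} ; sig = (2;(1))
  {3,6}:  v_{3} + v_{6} = v_{0} ; sig = (2;(1))
  {0,4}:  v_{0} + v_{4} = v_{1} + v_{7} ; sig = (2;(1,1))
  {2,3}:  v_{2} + v_{3} = v_{1} + v_{5} ; sig = (2;(1,1))
  {3,4}:  v_{3} + v_{4} = v_{0} + v_{1} ; sig = (2;(1,1))
  {3,7}:  v_{3} + v_{7} = 2·v_{0} ; sig = (2;(2))
  {0,1,5}:  v_{0} + v_{1} + v_{5} = v_{3} ; sig = (3;(1))
  {1,5,7}:  v_{1} + v_{5} + v_{7} = v_{0} ; sig = (3;(1))

Hence PRS(X_Σ) =
    |P|=2: 10 collections, coeffs (), (), (1), (1), (1), (1), (1,1), (1,1), (1,1), (2)
    |P|=3: 2 collections, coeffs (1), (1)


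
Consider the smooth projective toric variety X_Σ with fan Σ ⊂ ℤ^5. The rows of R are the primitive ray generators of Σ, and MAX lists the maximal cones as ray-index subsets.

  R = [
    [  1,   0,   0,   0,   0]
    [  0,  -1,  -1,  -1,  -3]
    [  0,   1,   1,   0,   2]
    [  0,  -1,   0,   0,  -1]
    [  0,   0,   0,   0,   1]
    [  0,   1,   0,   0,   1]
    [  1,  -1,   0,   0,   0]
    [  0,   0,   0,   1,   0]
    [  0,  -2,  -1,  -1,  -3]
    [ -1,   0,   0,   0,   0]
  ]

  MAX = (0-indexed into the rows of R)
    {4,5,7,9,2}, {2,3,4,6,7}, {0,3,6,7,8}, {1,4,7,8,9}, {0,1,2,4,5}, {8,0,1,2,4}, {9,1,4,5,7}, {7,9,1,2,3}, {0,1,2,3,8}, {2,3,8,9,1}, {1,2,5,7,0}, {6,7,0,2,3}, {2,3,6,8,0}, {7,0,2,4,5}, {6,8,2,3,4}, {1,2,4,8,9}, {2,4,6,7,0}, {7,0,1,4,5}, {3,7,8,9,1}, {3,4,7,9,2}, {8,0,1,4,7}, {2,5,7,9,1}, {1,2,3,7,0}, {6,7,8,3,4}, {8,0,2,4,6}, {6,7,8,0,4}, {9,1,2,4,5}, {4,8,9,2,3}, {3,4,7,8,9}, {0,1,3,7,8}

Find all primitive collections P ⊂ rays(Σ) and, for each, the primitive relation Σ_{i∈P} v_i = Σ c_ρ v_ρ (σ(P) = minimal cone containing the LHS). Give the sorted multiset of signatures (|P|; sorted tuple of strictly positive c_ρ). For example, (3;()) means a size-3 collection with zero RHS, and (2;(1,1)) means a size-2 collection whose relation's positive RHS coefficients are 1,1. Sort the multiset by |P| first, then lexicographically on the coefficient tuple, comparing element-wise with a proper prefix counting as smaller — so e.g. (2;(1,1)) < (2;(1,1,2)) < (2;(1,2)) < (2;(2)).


Minimal non-faces — 10 found among 10 rays, 30 max cones:

  P={0,9}:  v_{0} + v_{9} = 0  so sig = (2;())
  P={3,5}:  v_{3} + v_{5} = 0  so sig = (2;())
  P={1,6}:  v_{1} + v_{6} = v_{0} + v_{8}  so sig = (2;(1,1))
  P={5,6}:  v_{5} + v_{6} = v_{0} + v_{4}  so sig = (2;(1,1))
  P={5,8}:  v_{5} + v_{8} = v_{1} + v_{4}  so sig = (2;(1,1))
  P={6,9}:  v_{6} + v_{9} = v_{3} + v_{4}  so sig = (2;(1,1))
  P={0,3,4}:  v_{0} + v_{3} + v_{4} = v_{6}  so sig = (3;(1))
  P={1,3,4}:  v_{1} + v_{3} + v_{4} = v_{8}  so sig = (3;(1))
  P={2,7,8}:  v_{2} + v_{7} + v_{8} = v_{3}  so sig = (3;(1))
  P={1,2,4,7}:  v_{1} + v_{2} + v_{4} + v_{7} = 0  so sig = (4;())

Sorted signature multiset PRS(X):
    (2;())
    (2;())
    (2;(1,1))
    (2;(1,1))
    (2;(1,1))
    (2;(1,1))
    (3;(1))
    (3;(1))
    (3;(1))
    (4;())


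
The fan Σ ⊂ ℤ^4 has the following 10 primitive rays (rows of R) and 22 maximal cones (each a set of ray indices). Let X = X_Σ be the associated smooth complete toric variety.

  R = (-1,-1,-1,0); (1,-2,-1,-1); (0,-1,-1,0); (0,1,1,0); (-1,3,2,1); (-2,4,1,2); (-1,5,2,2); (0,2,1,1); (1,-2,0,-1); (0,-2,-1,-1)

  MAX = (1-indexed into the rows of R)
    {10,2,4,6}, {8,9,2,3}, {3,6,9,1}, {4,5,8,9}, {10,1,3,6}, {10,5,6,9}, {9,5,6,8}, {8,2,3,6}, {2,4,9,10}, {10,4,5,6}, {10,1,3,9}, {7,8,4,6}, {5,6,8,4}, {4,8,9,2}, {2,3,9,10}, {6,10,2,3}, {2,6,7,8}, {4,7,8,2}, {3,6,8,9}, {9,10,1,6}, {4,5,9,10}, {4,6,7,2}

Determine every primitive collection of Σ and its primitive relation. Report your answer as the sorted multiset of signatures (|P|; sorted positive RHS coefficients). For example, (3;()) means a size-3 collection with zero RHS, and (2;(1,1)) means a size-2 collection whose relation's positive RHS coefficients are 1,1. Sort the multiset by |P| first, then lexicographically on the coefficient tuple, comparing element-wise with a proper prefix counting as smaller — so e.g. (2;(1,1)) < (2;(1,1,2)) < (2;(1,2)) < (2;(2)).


Σ has 17 primitive collections:

  • {3,4}:  v_{3} + v_{4} = 0 ; sig = (2;())
  • {8,10}:  v_{8} + v_{10} = 0 ; sig = (2;())
  • {1,7}:  v_{1} + v_{7} = v_{6} ; sig = (2;(1))
  • {2,5}:  v_{2} + v_{5} = v_{4} ; sig = (2;(1))
  • {1,2}:  v_{1} + v_{2} = v_{3} + v_{10} ; sig = (2;(1,1))
  • {3,5}:  v_{3} + v_{5} = v_{6} + v_{9} ; sig = (2;(1,1))
  • {7,9}:  v_{7} + v_{9} = v_{4} + v_{8} ; sig = (2;(1,1))
  • {1,4}:  v_{1} + v_{4} = v_{6} + v_{9} + v_{10} ; sig = (2;(1,1,1))
  • {1,8}:  v_{1} + v_{8} = v_{3} + v_{6} + v_{9} ; sig = (2;(1,1,1))
  • {3,7}:  v_{3} + v_{7} = v_{2} + v_{6} + v_{8} ; sig = (2;(1,1,1))
  • {7,10}:  v_{7} + v_{10} = v_{2} + v_{4} + v_{6} ; sig = (2;(1,1,1))
  • {5,7}:  v_{5} + v_{7} = 2·v_{4} + v_{6} + v_{8} ; sig = (2;(1,1,2))
  • {1,5}:  v_{1} + v_{5} = 2·v_{6} + 2·v_{9} + v_{10} ; sig = (2;(1,2,2))
  • {2,6,9}:  v_{2} + v_{6} + v_{9} = 0 ; sig = (3;())
  • {4,6,9}:  v_{4} + v_{6} + v_{9} = v_{5} ; sig = (3;(1))
  • {2,4,6,8}:  v_{2} + v_{4} + v_{6} + v_{8} = v_{7} ; sig = (4;(1))
  • {3,6,9,10}:  v_{3} + v_{6} + v_{9} + v_{10} = v_{1} ; sig = (4;(1))

Hence PRS(X_Σ) =
[(2;()), (2;()), (2;(1)), (2;(1)), (2;(1,1)), (2;(1,1)), (2;(1,1)), (2;(1,1,1)), (2;(1,1,1)), (2;(1,1,1)), (2;(1,1,1)), (2;(1,1,2)), (2;(1,2,2)), (3;()), (3;(1)), (4;(1)), (4;(1))]


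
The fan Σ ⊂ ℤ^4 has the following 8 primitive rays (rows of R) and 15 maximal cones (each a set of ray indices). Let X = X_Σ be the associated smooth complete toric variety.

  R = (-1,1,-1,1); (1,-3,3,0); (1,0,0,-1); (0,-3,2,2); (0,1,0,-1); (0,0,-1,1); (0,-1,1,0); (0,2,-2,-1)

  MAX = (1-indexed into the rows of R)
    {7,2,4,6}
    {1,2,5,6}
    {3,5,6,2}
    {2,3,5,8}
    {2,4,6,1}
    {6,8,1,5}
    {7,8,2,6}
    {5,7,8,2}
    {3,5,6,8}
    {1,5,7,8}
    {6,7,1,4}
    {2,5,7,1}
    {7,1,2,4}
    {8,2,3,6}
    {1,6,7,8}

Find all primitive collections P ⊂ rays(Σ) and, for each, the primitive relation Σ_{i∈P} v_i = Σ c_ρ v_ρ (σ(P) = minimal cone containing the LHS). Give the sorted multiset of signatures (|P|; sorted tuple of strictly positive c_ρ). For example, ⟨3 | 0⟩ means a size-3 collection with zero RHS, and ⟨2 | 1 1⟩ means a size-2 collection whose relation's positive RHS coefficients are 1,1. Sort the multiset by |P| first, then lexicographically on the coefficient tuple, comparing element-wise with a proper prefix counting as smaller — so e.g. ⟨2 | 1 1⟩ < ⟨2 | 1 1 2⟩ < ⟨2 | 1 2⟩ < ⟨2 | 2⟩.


Δ(Σ) — 8 vertices, 9 min non-faces:

  P = {1,3}:  v_{1} + v_{3} = v_{5} + v_{6}  so sig = ⟨2 | 1 1⟩
  P = {3,4}:  v_{3} + v_{4} = v_{2} + v_{6}  so sig = ⟨2 | 1 1⟩
  P = {3,7}:  v_{3} + v_{7} = v_{2} + v_{8}  so sig = ⟨2 | 1 1⟩
  P = {4,5}:  v_{4} + v_{5} = v_{1} + v_{2}  so sig = ⟨2 | 1 1⟩
  P = {4,8}:  v_{4} + v_{8} = v_{6} + v_{7}  so sig = ⟨2 | 1 1⟩
  P = {1,2,8}:  v_{1} + v_{2} + v_{8} = 0  so sig = ⟨3 | 0⟩
  P = {5,6,7}:  v_{5} + v_{6} + v_{7} = 0  so sig = ⟨3 | 0⟩
  P = {1,2,6,7}:  v_{1} + v_{2} + v_{6} + v_{7} = v_{4}  so sig = ⟨4 | 1⟩
  P = {2,5,6,8}:  v_{2} + v_{5} + v_{6} + v_{8} = v_{3}  so sig = ⟨4 | 1⟩

so the primitive-relation signature multiset is
    |P|=2: 5 collections, coeffs (1,1), (1,1), (1,1), (1,1), (1,1)
    |P|=3: 2 collections, coeffs (), ()
    |P|=4: 2 collections, coeffs (1), (1)


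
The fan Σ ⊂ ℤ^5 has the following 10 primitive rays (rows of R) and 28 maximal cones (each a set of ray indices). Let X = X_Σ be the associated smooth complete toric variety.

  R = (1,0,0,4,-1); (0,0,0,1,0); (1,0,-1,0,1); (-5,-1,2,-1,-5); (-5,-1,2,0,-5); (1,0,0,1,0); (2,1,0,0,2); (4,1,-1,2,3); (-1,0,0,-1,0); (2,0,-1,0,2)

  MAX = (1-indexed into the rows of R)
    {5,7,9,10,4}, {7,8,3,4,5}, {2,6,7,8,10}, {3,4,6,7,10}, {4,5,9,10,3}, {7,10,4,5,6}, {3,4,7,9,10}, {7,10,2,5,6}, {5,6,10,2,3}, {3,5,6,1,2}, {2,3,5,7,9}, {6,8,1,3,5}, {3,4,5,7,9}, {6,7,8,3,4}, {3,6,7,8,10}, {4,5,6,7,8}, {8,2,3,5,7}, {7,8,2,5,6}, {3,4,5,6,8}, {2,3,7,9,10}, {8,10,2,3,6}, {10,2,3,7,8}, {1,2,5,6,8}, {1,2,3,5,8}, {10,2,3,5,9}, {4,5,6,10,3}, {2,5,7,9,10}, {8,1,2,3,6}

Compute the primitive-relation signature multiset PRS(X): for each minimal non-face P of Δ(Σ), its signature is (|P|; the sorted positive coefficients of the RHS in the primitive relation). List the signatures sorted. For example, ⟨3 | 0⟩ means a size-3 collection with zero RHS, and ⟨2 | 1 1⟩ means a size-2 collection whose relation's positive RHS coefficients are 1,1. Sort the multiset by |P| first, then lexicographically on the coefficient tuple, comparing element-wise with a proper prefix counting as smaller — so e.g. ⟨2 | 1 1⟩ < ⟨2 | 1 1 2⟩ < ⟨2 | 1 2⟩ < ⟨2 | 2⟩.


Primitive collections (13):

  P = {6,9}:  v_{6} + v_{9} = 0 — sig = ⟨2 | 0⟩
  P = {2,4}:  v_{2} + v_{4} = v_{5} — sig = ⟨2 | 1⟩
  P = {8,9}:  v_{8} + v_{9} = v_{2} + v_{3} + v_{7} — sig = ⟨2 | 1 1 1⟩
  P = {1,9}:  v_{1} + v_{9} = v_{2} + v_{3} + v_{5} + v_{8} — sig = ⟨2 | 1 1 1 1⟩
  P = {1,4}:  v_{1} + v_{4} = v_{3} + 2·v_{5} + v_{6} + v_{8} — sig = ⟨2 | 1 1 1 2⟩
  P = {1,7}:  v_{1} + v_{7} = v_{5} + 2·v_{8} — sig = ⟨2 | 1 2⟩
  P = {1,10}:  v_{1} + v_{10} = 2·v_{2} + v_{3} + 2·v_{6} — sig = ⟨2 | 1 2 2⟩
  P = {4,8,10}:  v_{4} + v_{8} + v_{10} = v_{6} — sig = ⟨3 | 1⟩
  P = {5,8,10}:  v_{5} + v_{8} + v_{10} = v_{2} + v_{6} — sig = ⟨3 | 1 1⟩
  P = {3,5,7,10}:  v_{3} + v_{5} + v_{7} + v_{10} = 0 — sig = ⟨4 | 0⟩
  P = {2,3,6,7}:  v_{2} + v_{3} + v_{6} + v_{7} = v_{8} — sig = ⟨4 | 1⟩
  P = {3,5,6,7}:  v_{3} + v_{5} + v_{6} + v_{7} = v_{4} + v_{8} — sig = ⟨4 | 1 1⟩
  P = {2,3,5,6,8}:  v_{2} + v_{3} + v_{5} + v_{6} + v_{8} = v_{1} — sig = ⟨5 | 1⟩

so the primitive-relation signature multiset is
[⟨2 | 0⟩, ⟨2 | 1⟩, ⟨2 | 1 1 1⟩, ⟨2 | 1 1 1 1⟩, ⟨2 | 1 1 1 2⟩, ⟨2 | 1 2⟩, ⟨2 | 1 2 2⟩, ⟨3 | 1⟩, ⟨3 | 1 1⟩, ⟨4 | 0⟩, ⟨4 | 1⟩, ⟨4 | 1 1⟩, ⟨5 | 1⟩]
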